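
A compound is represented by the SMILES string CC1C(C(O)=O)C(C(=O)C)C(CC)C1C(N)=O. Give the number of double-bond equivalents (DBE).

Degree of unsaturation = (number of rings) + (number of π bonds).
Ring closures in the SMILES: 1.
π bonds: 3 double bonds (each 1 DoU) → 3 DoU from unsaturation.
Total DoU = 1 + 3 = 4.

4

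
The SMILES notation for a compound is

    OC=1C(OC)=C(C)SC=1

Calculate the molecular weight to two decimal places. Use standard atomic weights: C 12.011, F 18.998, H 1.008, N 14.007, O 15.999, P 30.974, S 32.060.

First, the molecular formula is C6H8O2S (counting implicit H from valence).
  C: 6 × 12.011 = 72.066
  H: 8 × 1.008 = 8.064
  O: 2 × 15.999 = 31.998
  S: 1 × 32.060 = 32.060
Sum: 6×12.011 + 8×1.008 + 2×15.999 + 1×32.060 = 144.188 → 144.19 g/mol.

144.19 g/mol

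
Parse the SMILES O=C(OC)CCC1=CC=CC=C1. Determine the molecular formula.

Walk through each heavy atom and fill implicit hydrogens from standard valence (C 4, N 3, O 2, S 2, halogen 1):
  atom 1: O, bond orders sum to 2 (valence 2) → 0 H
  atom 2: C, bond orders sum to 4 (valence 4) → 0 H
  atom 3: O, bond orders sum to 2 (valence 2) → 0 H
  atom 4: C, bond orders sum to 1 (valence 4) → 3 H
  atom 5: C, bond orders sum to 2 (valence 4) → 2 H
  atom 6: C, bond orders sum to 2 (valence 4) → 2 H
  atom 7: C, bond orders sum to 4 (valence 4) → 0 H
  atom 8: C, bond orders sum to 3 (valence 4) → 1 H
  atom 9: C, bond orders sum to 3 (valence 4) → 1 H
  atom 10: C, bond orders sum to 3 (valence 4) → 1 H
  atom 11: C, bond orders sum to 3 (valence 4) → 1 H
  atom 12: C, bond orders sum to 3 (valence 4) → 1 H
Totals → C:10, H:12, O:2.

C10H12O2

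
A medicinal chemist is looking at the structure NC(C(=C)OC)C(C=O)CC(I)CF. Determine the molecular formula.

Walk through each heavy atom and fill implicit hydrogens from standard valence (C 4, N 3, O 2, S 2, halogen 1):
  atom 1: N, bond orders sum to 1 (valence 3) → 2 H
  atom 2: C, bond orders sum to 3 (valence 4) → 1 H
  atom 3: C, bond orders sum to 4 (valence 4) → 0 H
  atom 4: C, bond orders sum to 2 (valence 4) → 2 H
  atom 5: O, bond orders sum to 2 (valence 2) → 0 H
  atom 6: C, bond orders sum to 1 (valence 4) → 3 H
  atom 7: C, bond orders sum to 3 (valence 4) → 1 H
  atom 8: C, bond orders sum to 3 (valence 4) → 1 H
  atom 9: O, bond orders sum to 2 (valence 2) → 0 H
  atom 10: C, bond orders sum to 2 (valence 4) → 2 H
  atom 11: C, bond orders sum to 3 (valence 4) → 1 H
  atom 12: I (halogen, monovalent) → 0 H
  atom 13: C, bond orders sum to 2 (valence 4) → 2 H
  atom 14: F (halogen, monovalent) → 0 H
Totals → C:9, H:15, F:1, I:1, N:1, O:2.

C9H15FINO2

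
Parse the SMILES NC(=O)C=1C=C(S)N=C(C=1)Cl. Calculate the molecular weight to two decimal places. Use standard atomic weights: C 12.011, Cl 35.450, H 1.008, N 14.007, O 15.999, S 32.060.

188.63 g/mol

First, the molecular formula is C6H5ClN2OS (counting implicit H from valence).
  C: 6 × 12.011 = 72.066
  Cl: 1 × 35.450 = 35.450
  H: 5 × 1.008 = 5.040
  N: 2 × 14.007 = 28.014
  O: 1 × 15.999 = 15.999
  S: 1 × 32.060 = 32.060
Sum: 6×12.011 + 1×35.450 + 5×1.008 + 2×14.007 + 1×15.999 + 1×32.060 = 188.629 → 188.63 g/mol.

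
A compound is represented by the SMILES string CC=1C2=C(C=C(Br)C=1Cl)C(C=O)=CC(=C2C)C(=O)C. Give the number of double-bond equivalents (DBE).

Degree of unsaturation = (number of rings) + (number of π bonds).
Ring closures in the SMILES: 2.
π bonds: 7 double bonds (each 1 DoU) → 7 DoU from unsaturation.
Total DoU = 2 + 7 = 9.

9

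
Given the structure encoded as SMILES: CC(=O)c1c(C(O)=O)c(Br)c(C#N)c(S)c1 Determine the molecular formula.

C10H6BrNO3S

Walk through each heavy atom and fill implicit hydrogens from standard valence (C 4, N 3, O 2, S 2, halogen 1); for lowercase aromatic atoms, an aromatic c carries 1 H when it has two neighbours and 0 H with three, and aromatic n carries 0 H:
  atom 1: C, bond orders sum to 1 (valence 4) → 3 H
  atom 2: C, bond orders sum to 4 (valence 4) → 0 H
  atom 3: O, bond orders sum to 2 (valence 2) → 0 H
  atom 4: aromatic c, 3 neighbours → 0 H
  atom 5: aromatic c, 3 neighbours → 0 H
  atom 6: C, bond orders sum to 4 (valence 4) → 0 H
  atom 7: O, bond orders sum to 1 (valence 2) → 1 H
  atom 8: O, bond orders sum to 2 (valence 2) → 0 H
  atom 9: aromatic c, 3 neighbours → 0 H
  atom 10: Br (halogen, monovalent) → 0 H
  atom 11: aromatic c, 3 neighbours → 0 H
  atom 12: C, bond orders sum to 4 (valence 4) → 0 H
  atom 13: N, bond orders sum to 3 (valence 3) → 0 H
  atom 14: aromatic c, 3 neighbours → 0 H
  atom 15: S, bond orders sum to 1 (valence 2) → 1 H
  atom 16: aromatic c, 2 neighbours → 1 H
Totals → C:10, H:6, Br:1, N:1, O:3, S:1.
In Hill order: C10H6BrNO3S.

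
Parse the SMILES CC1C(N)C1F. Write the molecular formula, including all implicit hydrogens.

Walk through each heavy atom and fill implicit hydrogens from standard valence (C 4, N 3, O 2, S 2, halogen 1):
  atom 1: C, bond orders sum to 1 (valence 4) → 3 H
  atom 2: C, bond orders sum to 3 (valence 4) → 1 H
  atom 3: C, bond orders sum to 3 (valence 4) → 1 H
  atom 4: N, bond orders sum to 1 (valence 3) → 2 H
  atom 5: C, bond orders sum to 3 (valence 4) → 1 H
  atom 6: F (halogen, monovalent) → 0 H
Totals → C:4, H:8, F:1, N:1.

C4H8FN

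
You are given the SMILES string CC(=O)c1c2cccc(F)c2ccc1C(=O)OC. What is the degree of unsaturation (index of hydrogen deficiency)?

9

Molecular formula: C14H11FO3.
DoU = (2C + 2 + N − H − X) / 2, where X is the halogen count and O/S are ignored.
    = (2·14 + 2 + 0 − 11 − 1) / 2 = 18 / 2 = 9.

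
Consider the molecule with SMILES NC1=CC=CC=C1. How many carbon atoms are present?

Count every carbon token in the SMILES (each C, including those in ring-closure positions and inside branches).
Carbon count: 6.

6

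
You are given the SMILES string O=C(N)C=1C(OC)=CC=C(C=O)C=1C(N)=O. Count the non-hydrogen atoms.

16

Every atom symbol written in the SMILES (organic subset) is one heavy atom; implicit H are not written.
Heavy atoms by element → C:10, N:2, O:4.
Total: 16.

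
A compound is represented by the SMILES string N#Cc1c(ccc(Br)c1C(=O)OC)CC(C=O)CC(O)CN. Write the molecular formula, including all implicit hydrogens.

Walk through each heavy atom and fill implicit hydrogens from standard valence (C 4, N 3, O 2, S 2, halogen 1); for lowercase aromatic atoms, an aromatic c carries 1 H when it has two neighbours and 0 H with three, and aromatic n carries 0 H:
  atom 1: N, bond orders sum to 3 (valence 3) → 0 H
  atom 2: C, bond orders sum to 4 (valence 4) → 0 H
  atom 3: aromatic c, 3 neighbours → 0 H
  atom 4: aromatic c, 3 neighbours → 0 H
  atom 5: aromatic c, 2 neighbours → 1 H
  atom 6: aromatic c, 2 neighbours → 1 H
  atom 7: aromatic c, 3 neighbours → 0 H
  atom 8: Br (halogen, monovalent) → 0 H
  atom 9: aromatic c, 3 neighbours → 0 H
  atom 10: C, bond orders sum to 4 (valence 4) → 0 H
  atom 11: O, bond orders sum to 2 (valence 2) → 0 H
  atom 12: O, bond orders sum to 2 (valence 2) → 0 H
  atom 13: C, bond orders sum to 1 (valence 4) → 3 H
  atom 14: C, bond orders sum to 2 (valence 4) → 2 H
  atom 15: C, bond orders sum to 3 (valence 4) → 1 H
  atom 16: C, bond orders sum to 3 (valence 4) → 1 H
  atom 17: O, bond orders sum to 2 (valence 2) → 0 H
  atom 18: C, bond orders sum to 2 (valence 4) → 2 H
  atom 19: C, bond orders sum to 3 (valence 4) → 1 H
  atom 20: O, bond orders sum to 1 (valence 2) → 1 H
  atom 21: C, bond orders sum to 2 (valence 4) → 2 H
  atom 22: N, bond orders sum to 1 (valence 3) → 2 H
Totals → C:15, H:17, Br:1, N:2, O:4.

C15H17BrN2O4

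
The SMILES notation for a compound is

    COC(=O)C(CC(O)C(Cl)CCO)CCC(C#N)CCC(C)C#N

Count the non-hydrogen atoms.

24

Every atom symbol written in the SMILES (organic subset) is one heavy atom; implicit H are not written.
Heavy atoms by element → C:17, Cl:1, N:2, O:4.
Total: 24.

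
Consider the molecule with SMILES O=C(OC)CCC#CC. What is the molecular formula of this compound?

C7H10O2

Walk through each heavy atom and fill implicit hydrogens from standard valence (C 4, N 3, O 2, S 2, halogen 1):
  atom 1: O, bond orders sum to 2 (valence 2) → 0 H
  atom 2: C, bond orders sum to 4 (valence 4) → 0 H
  atom 3: O, bond orders sum to 2 (valence 2) → 0 H
  atom 4: C, bond orders sum to 1 (valence 4) → 3 H
  atom 5: C, bond orders sum to 2 (valence 4) → 2 H
  atom 6: C, bond orders sum to 2 (valence 4) → 2 H
  atom 7: C, bond orders sum to 4 (valence 4) → 0 H
  atom 8: C, bond orders sum to 4 (valence 4) → 0 H
  atom 9: C, bond orders sum to 1 (valence 4) → 3 H
Totals → C:7, H:10, O:2.
In Hill order: C7H10O2.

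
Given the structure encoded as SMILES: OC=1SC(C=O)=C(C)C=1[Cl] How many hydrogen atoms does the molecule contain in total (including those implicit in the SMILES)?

Walk through each heavy atom and fill implicit hydrogens from standard valence (C 4, N 3, O 2, S 2, halogen 1):
  atom 1: O, bond orders sum to 1 (valence 2) → 1 H
  atom 2: C, bond orders sum to 4 (valence 4) → 0 H
  atom 3: S, bond orders sum to 2 (valence 2) → 0 H
  atom 4: C, bond orders sum to 4 (valence 4) → 0 H
  atom 5: C, bond orders sum to 3 (valence 4) → 1 H
  atom 6: O, bond orders sum to 2 (valence 2) → 0 H
  atom 7: C, bond orders sum to 4 (valence 4) → 0 H
  atom 8: C, bond orders sum to 1 (valence 4) → 3 H
  atom 9: C, bond orders sum to 4 (valence 4) → 0 H
  atom 10: Cl with explicit H count 0
Total hydrogens: 5.

5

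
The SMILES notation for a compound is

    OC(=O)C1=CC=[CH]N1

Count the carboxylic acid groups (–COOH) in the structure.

1

The carboxylic acid motif appears at heavy-atom position 2 in the SMILES.
Carboxylic acid count: 1.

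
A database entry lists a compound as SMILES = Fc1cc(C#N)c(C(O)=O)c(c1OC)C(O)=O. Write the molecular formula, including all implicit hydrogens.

Walk through each heavy atom and fill implicit hydrogens from standard valence (C 4, N 3, O 2, S 2, halogen 1); for lowercase aromatic atoms, an aromatic c carries 1 H when it has two neighbours and 0 H with three, and aromatic n carries 0 H:
  atom 1: F (halogen, monovalent) → 0 H
  atom 2: aromatic c, 3 neighbours → 0 H
  atom 3: aromatic c, 2 neighbours → 1 H
  atom 4: aromatic c, 3 neighbours → 0 H
  atom 5: C, bond orders sum to 4 (valence 4) → 0 H
  atom 6: N, bond orders sum to 3 (valence 3) → 0 H
  atom 7: aromatic c, 3 neighbours → 0 H
  atom 8: C, bond orders sum to 4 (valence 4) → 0 H
  atom 9: O, bond orders sum to 1 (valence 2) → 1 H
  atom 10: O, bond orders sum to 2 (valence 2) → 0 H
  atom 11: aromatic c, 3 neighbours → 0 H
  atom 12: aromatic c, 3 neighbours → 0 H
  atom 13: O, bond orders sum to 2 (valence 2) → 0 H
  atom 14: C, bond orders sum to 1 (valence 4) → 3 H
  atom 15: C, bond orders sum to 4 (valence 4) → 0 H
  atom 16: O, bond orders sum to 1 (valence 2) → 1 H
  atom 17: O, bond orders sum to 2 (valence 2) → 0 H
Totals → C:10, H:6, F:1, N:1, O:5.

C10H6FNO5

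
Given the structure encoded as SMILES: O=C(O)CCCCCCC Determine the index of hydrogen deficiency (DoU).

Molecular formula: C8H16O2.
DoU = (2C + 2 + N − H − X) / 2, where X is the halogen count and O/S are ignored.
    = (2·8 + 2 + 0 − 16 − 0) / 2 = 2 / 2 = 1.

1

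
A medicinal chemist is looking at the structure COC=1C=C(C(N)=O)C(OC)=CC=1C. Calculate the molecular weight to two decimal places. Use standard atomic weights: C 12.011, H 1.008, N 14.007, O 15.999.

First, the molecular formula is C10H13NO3 (counting implicit H from valence).
  C: 10 × 12.011 = 120.110
  H: 13 × 1.008 = 13.104
  N: 1 × 14.007 = 14.007
  O: 3 × 15.999 = 47.997
Sum: 10×12.011 + 13×1.008 + 1×14.007 + 3×15.999 = 195.218 → 195.22 g/mol.

195.22 g/mol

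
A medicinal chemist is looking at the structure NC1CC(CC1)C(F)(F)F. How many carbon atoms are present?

6

Count every carbon token in the SMILES (each C, including those in ring-closure positions and inside branches).
Carbon count: 6.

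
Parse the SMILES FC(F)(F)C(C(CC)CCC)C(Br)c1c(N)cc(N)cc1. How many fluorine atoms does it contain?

Scan the SMILES for F atoms (remember two-letter symbols like Cl and Br are single atoms).
Fluorine count: 3.

3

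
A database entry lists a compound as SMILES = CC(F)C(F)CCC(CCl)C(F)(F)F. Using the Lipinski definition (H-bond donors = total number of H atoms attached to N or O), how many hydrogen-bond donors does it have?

0

Donors: find every N or O and count the H atoms it carries.
  (no N or O atoms present)
Lipinski HBD = 0.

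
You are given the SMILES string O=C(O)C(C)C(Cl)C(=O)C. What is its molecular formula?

C6H9ClO3

Walk through each heavy atom and fill implicit hydrogens from standard valence (C 4, N 3, O 2, S 2, halogen 1):
  atom 1: O, bond orders sum to 2 (valence 2) → 0 H
  atom 2: C, bond orders sum to 4 (valence 4) → 0 H
  atom 3: O, bond orders sum to 1 (valence 2) → 1 H
  atom 4: C, bond orders sum to 3 (valence 4) → 1 H
  atom 5: C, bond orders sum to 1 (valence 4) → 3 H
  atom 6: C, bond orders sum to 3 (valence 4) → 1 H
  atom 7: Cl (halogen, monovalent) → 0 H
  atom 8: C, bond orders sum to 4 (valence 4) → 0 H
  atom 9: O, bond orders sum to 2 (valence 2) → 0 H
  atom 10: C, bond orders sum to 1 (valence 4) → 3 H
Totals → C:6, H:9, Cl:1, O:3.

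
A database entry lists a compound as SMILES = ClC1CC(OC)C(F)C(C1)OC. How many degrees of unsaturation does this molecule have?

1

Molecular formula: C8H14ClFO2.
DoU = (2C + 2 + N − H − X) / 2, where X is the halogen count and O/S are ignored.
    = (2·8 + 2 + 0 − 14 − 2) / 2 = 2 / 2 = 1.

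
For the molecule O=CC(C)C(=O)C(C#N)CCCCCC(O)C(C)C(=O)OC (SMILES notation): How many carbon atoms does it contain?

16

Count every carbon token in the SMILES (each C, including those in ring-closure positions and inside branches).
Carbon count: 16.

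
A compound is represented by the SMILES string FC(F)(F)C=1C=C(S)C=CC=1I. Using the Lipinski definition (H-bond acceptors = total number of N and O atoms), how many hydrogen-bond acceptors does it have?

N atoms: 0; O atoms: 0.
Lipinski HBA = 0 + 0 = 0.

0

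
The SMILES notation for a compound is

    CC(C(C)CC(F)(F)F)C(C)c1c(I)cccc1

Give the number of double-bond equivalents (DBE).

4

Molecular formula: C14H18F3I.
DoU = (2C + 2 + N − H − X) / 2, where X is the halogen count and O/S are ignored.
    = (2·14 + 2 + 0 − 18 − 4) / 2 = 8 / 2 = 4.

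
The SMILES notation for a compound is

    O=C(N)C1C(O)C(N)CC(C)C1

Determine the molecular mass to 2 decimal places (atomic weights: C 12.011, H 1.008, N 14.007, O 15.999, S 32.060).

172.23 g/mol

First, the molecular formula is C8H16N2O2 (counting implicit H from valence).
  C: 8 × 12.011 = 96.088
  H: 16 × 1.008 = 16.128
  N: 2 × 14.007 = 28.014
  O: 2 × 15.999 = 31.998
Sum: 8×12.011 + 16×1.008 + 2×14.007 + 2×15.999 = 172.228 → 172.23 g/mol.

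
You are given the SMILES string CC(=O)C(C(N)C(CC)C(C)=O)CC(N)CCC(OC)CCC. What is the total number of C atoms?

Count every carbon token in the SMILES (each C, including those in ring-closure positions and inside branches).
Carbon count: 18.

18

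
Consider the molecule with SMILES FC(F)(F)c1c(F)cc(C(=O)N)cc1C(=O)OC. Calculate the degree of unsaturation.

Molecular formula: C10H7F4NO3.
DoU = (2C + 2 + N − H − X) / 2, where X is the halogen count and O/S are ignored.
    = (2·10 + 2 + 1 − 7 − 4) / 2 = 12 / 2 = 6.

6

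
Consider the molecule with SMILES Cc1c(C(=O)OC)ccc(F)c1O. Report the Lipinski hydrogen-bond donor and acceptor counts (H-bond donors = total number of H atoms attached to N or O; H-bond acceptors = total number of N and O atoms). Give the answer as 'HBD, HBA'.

Donors: find every N or O and count the H atoms it carries.
  atom 5 (O): bond orders sum to 2 → 0 H
  atom 6 (O): bond orders sum to 2 → 0 H
  atom 13 (O): bond orders sum to 1 → 1 H
Lipinski HBD = 1.
Acceptors: N atoms = 0, O atoms = 3 → HBA = 3.

1, 3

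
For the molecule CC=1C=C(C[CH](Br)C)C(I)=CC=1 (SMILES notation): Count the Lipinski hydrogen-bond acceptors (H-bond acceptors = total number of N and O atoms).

N atoms: 0; O atoms: 0.
Lipinski HBA = 0 + 0 = 0.

0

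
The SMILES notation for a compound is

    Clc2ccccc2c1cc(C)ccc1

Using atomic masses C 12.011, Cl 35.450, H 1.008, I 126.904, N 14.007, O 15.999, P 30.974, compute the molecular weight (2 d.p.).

First, the molecular formula is C13H11Cl (counting implicit H from valence).
  C: 13 × 12.011 = 156.143
  Cl: 1 × 35.450 = 35.450
  H: 11 × 1.008 = 11.088
Sum: 13×12.011 + 1×35.450 + 11×1.008 = 202.681 → 202.68 g/mol.

202.68 g/mol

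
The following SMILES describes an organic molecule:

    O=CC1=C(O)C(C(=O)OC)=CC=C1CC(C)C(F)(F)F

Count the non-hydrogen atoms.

Every atom symbol written in the SMILES (organic subset) is one heavy atom; implicit H are not written.
Heavy atoms by element → C:13, F:3, O:4.
Total: 20.

20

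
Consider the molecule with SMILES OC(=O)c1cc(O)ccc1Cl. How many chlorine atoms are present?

1

Scan the SMILES for Cl atoms (remember two-letter symbols like Cl and Br are single atoms).
Chlorine count: 1.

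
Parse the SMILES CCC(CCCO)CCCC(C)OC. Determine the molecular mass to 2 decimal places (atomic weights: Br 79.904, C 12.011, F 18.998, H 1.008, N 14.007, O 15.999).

First, the molecular formula is C12H26O2 (counting implicit H from valence).
  C: 12 × 12.011 = 144.132
  H: 26 × 1.008 = 26.208
  O: 2 × 15.999 = 31.998
Sum: 12×12.011 + 26×1.008 + 2×15.999 = 202.338 → 202.34 g/mol.

202.34 g/mol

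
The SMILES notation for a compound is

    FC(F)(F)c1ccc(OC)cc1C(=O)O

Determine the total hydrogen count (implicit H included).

7

Walk through each heavy atom and fill implicit hydrogens from standard valence (C 4, N 3, O 2, S 2, halogen 1); for lowercase aromatic atoms, an aromatic c carries 1 H when it has two neighbours and 0 H with three, and aromatic n carries 0 H:
  atom 1: F (halogen, monovalent) → 0 H
  atom 2: C, bond orders sum to 4 (valence 4) → 0 H
  atom 3: F (halogen, monovalent) → 0 H
  atom 4: F (halogen, monovalent) → 0 H
  atom 5: aromatic c, 3 neighbours → 0 H
  atom 6: aromatic c, 2 neighbours → 1 H
  atom 7: aromatic c, 2 neighbours → 1 H
  atom 8: aromatic c, 3 neighbours → 0 H
  atom 9: O, bond orders sum to 2 (valence 2) → 0 H
  atom 10: C, bond orders sum to 1 (valence 4) → 3 H
  atom 11: aromatic c, 2 neighbours → 1 H
  atom 12: aromatic c, 3 neighbours → 0 H
  atom 13: C, bond orders sum to 4 (valence 4) → 0 H
  atom 14: O, bond orders sum to 2 (valence 2) → 0 H
  atom 15: O, bond orders sum to 1 (valence 2) → 1 H
Total hydrogens: 7.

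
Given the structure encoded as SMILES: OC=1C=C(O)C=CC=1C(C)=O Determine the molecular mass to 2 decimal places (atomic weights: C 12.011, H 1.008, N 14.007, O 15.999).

First, the molecular formula is C8H8O3 (counting implicit H from valence).
  C: 8 × 12.011 = 96.088
  H: 8 × 1.008 = 8.064
  O: 3 × 15.999 = 47.997
Sum: 8×12.011 + 8×1.008 + 3×15.999 = 152.149 → 152.15 g/mol.

152.15 g/mol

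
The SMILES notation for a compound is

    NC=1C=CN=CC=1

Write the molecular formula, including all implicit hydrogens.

Walk through each heavy atom and fill implicit hydrogens from standard valence (C 4, N 3, O 2, S 2, halogen 1):
  atom 1: N, bond orders sum to 1 (valence 3) → 2 H
  atom 2: C, bond orders sum to 4 (valence 4) → 0 H
  atom 3: C, bond orders sum to 3 (valence 4) → 1 H
  atom 4: C, bond orders sum to 3 (valence 4) → 1 H
  atom 5: N, bond orders sum to 3 (valence 3) → 0 H
  atom 6: C, bond orders sum to 3 (valence 4) → 1 H
  atom 7: C, bond orders sum to 3 (valence 4) → 1 H
Totals → C:5, H:6, N:2.
In Hill order: C5H6N2.

C5H6N2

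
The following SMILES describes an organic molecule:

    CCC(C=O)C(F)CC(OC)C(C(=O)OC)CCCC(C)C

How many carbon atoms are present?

17

Count every carbon token in the SMILES (each C, including those in ring-closure positions and inside branches).
Carbon count: 17.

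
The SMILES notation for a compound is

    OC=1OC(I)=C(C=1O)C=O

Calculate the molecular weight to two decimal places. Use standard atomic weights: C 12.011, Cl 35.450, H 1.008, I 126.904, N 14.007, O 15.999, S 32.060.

First, the molecular formula is C5H3IO4 (counting implicit H from valence).
  C: 5 × 12.011 = 60.055
  H: 3 × 1.008 = 3.024
  I: 1 × 126.904 = 126.904
  O: 4 × 15.999 = 63.996
Sum: 5×12.011 + 3×1.008 + 1×126.904 + 4×15.999 = 253.979 → 253.98 g/mol.

253.98 g/mol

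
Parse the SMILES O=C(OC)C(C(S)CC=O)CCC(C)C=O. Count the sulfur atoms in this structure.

1

Scan the SMILES for S atoms (remember two-letter symbols like Cl and Br are single atoms).
Sulfur count: 1.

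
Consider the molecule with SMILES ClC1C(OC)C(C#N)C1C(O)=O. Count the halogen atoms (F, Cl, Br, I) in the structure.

1

Halogen atoms appear at heavy-atom position 1 (1×Cl).
Other groups present: 1 carboxylic acid, 1 ether, 1 nitrile.
Halogen count: 1.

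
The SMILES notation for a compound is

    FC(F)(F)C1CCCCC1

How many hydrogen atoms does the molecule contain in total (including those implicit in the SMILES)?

Walk through each heavy atom and fill implicit hydrogens from standard valence (C 4, N 3, O 2, S 2, halogen 1):
  atom 1: F (halogen, monovalent) → 0 H
  atom 2: C, bond orders sum to 4 (valence 4) → 0 H
  atom 3: F (halogen, monovalent) → 0 H
  atom 4: F (halogen, monovalent) → 0 H
  atom 5: C, bond orders sum to 3 (valence 4) → 1 H
  atom 6: C, bond orders sum to 2 (valence 4) → 2 H
  atom 7: C, bond orders sum to 2 (valence 4) → 2 H
  atom 8: C, bond orders sum to 2 (valence 4) → 2 H
  atom 9: C, bond orders sum to 2 (valence 4) → 2 H
  atom 10: C, bond orders sum to 2 (valence 4) → 2 H
Total hydrogens: 11.

11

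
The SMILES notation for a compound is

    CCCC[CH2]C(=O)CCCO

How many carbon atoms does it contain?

Count every carbon token in the SMILES (each C, including those in ring-closure positions and inside branches).
Carbon count: 9.

9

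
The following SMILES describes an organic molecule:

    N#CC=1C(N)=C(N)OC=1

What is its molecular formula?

C5H5N3O

Walk through each heavy atom and fill implicit hydrogens from standard valence (C 4, N 3, O 2, S 2, halogen 1):
  atom 1: N, bond orders sum to 3 (valence 3) → 0 H
  atom 2: C, bond orders sum to 4 (valence 4) → 0 H
  atom 3: C, bond orders sum to 4 (valence 4) → 0 H
  atom 4: C, bond orders sum to 4 (valence 4) → 0 H
  atom 5: N, bond orders sum to 1 (valence 3) → 2 H
  atom 6: C, bond orders sum to 4 (valence 4) → 0 H
  atom 7: N, bond orders sum to 1 (valence 3) → 2 H
  atom 8: O, bond orders sum to 2 (valence 2) → 0 H
  atom 9: C, bond orders sum to 3 (valence 4) → 1 H
Totals → C:5, H:5, N:3, O:1.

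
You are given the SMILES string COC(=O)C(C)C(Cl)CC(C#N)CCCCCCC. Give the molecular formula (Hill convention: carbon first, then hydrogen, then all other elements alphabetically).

C15H26ClNO2

Walk through each heavy atom and fill implicit hydrogens from standard valence (C 4, N 3, O 2, S 2, halogen 1):
  atom 1: C, bond orders sum to 1 (valence 4) → 3 H
  atom 2: O, bond orders sum to 2 (valence 2) → 0 H
  atom 3: C, bond orders sum to 4 (valence 4) → 0 H
  atom 4: O, bond orders sum to 2 (valence 2) → 0 H
  atom 5: C, bond orders sum to 3 (valence 4) → 1 H
  atom 6: C, bond orders sum to 1 (valence 4) → 3 H
  atom 7: C, bond orders sum to 3 (valence 4) → 1 H
  atom 8: Cl (halogen, monovalent) → 0 H
  atom 9: C, bond orders sum to 2 (valence 4) → 2 H
  atom 10: C, bond orders sum to 3 (valence 4) → 1 H
  atom 11: C, bond orders sum to 4 (valence 4) → 0 H
  atom 12: N, bond orders sum to 3 (valence 3) → 0 H
  atom 13: C, bond orders sum to 2 (valence 4) → 2 H
  atom 14: C, bond orders sum to 2 (valence 4) → 2 H
  atom 15: C, bond orders sum to 2 (valence 4) → 2 H
  atom 16: C, bond orders sum to 2 (valence 4) → 2 H
  atom 17: C, bond orders sum to 2 (valence 4) → 2 H
  atom 18: C, bond orders sum to 2 (valence 4) → 2 H
  atom 19: C, bond orders sum to 1 (valence 4) → 3 H
Totals → C:15, H:26, Cl:1, N:1, O:2.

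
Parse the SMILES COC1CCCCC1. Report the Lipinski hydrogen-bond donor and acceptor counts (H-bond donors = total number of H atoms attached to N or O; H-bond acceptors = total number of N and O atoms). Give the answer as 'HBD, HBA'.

0, 1

Donors: find every N or O and count the H atoms it carries.
  atom 2 (O): bond orders sum to 2 → 0 H
Lipinski HBD = 0.
Acceptors: N atoms = 0, O atoms = 1 → HBA = 1.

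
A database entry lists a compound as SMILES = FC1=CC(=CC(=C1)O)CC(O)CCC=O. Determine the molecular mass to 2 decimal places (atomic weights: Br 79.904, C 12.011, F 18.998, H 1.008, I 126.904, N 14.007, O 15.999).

First, the molecular formula is C11H13FO3 (counting implicit H from valence).
  C: 11 × 12.011 = 132.121
  F: 1 × 18.998 = 18.998
  H: 13 × 1.008 = 13.104
  O: 3 × 15.999 = 47.997
Sum: 11×12.011 + 1×18.998 + 13×1.008 + 3×15.999 = 212.220 → 212.22 g/mol.

212.22 g/mol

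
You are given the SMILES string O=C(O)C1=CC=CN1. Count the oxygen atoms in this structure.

2

Scan the SMILES for O atoms (remember two-letter symbols like Cl and Br are single atoms).
Oxygen count: 2.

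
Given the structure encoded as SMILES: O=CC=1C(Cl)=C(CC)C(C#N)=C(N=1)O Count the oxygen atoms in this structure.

Scan the SMILES for O atoms (remember two-letter symbols like Cl and Br are single atoms).
Oxygen count: 2.

2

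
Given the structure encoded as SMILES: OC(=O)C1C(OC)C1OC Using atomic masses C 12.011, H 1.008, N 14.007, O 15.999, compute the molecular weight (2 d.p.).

146.14 g/mol

First, the molecular formula is C6H10O4 (counting implicit H from valence).
  C: 6 × 12.011 = 72.066
  H: 10 × 1.008 = 10.080
  O: 4 × 15.999 = 63.996
Sum: 6×12.011 + 10×1.008 + 4×15.999 = 146.142 → 146.14 g/mol.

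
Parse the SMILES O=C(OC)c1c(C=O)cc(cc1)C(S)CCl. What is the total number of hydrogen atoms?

Walk through each heavy atom and fill implicit hydrogens from standard valence (C 4, N 3, O 2, S 2, halogen 1); for lowercase aromatic atoms, an aromatic c carries 1 H when it has two neighbours and 0 H with three, and aromatic n carries 0 H:
  atom 1: O, bond orders sum to 2 (valence 2) → 0 H
  atom 2: C, bond orders sum to 4 (valence 4) → 0 H
  atom 3: O, bond orders sum to 2 (valence 2) → 0 H
  atom 4: C, bond orders sum to 1 (valence 4) → 3 H
  atom 5: aromatic c, 3 neighbours → 0 H
  atom 6: aromatic c, 3 neighbours → 0 H
  atom 7: C, bond orders sum to 3 (valence 4) → 1 H
  atom 8: O, bond orders sum to 2 (valence 2) → 0 H
  atom 9: aromatic c, 2 neighbours → 1 H
  atom 10: aromatic c, 3 neighbours → 0 H
  atom 11: aromatic c, 2 neighbours → 1 H
  atom 12: aromatic c, 2 neighbours → 1 H
  atom 13: C, bond orders sum to 3 (valence 4) → 1 H
  atom 14: S, bond orders sum to 1 (valence 2) → 1 H
  atom 15: C, bond orders sum to 2 (valence 4) → 2 H
  atom 16: Cl (halogen, monovalent) → 0 H
Total hydrogens: 11.

11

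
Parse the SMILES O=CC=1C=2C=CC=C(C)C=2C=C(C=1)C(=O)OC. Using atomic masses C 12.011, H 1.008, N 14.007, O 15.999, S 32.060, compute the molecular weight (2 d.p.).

228.25 g/mol

First, the molecular formula is C14H12O3 (counting implicit H from valence).
  C: 14 × 12.011 = 168.154
  H: 12 × 1.008 = 12.096
  O: 3 × 15.999 = 47.997
Sum: 14×12.011 + 12×1.008 + 3×15.999 = 228.247 → 228.25 g/mol.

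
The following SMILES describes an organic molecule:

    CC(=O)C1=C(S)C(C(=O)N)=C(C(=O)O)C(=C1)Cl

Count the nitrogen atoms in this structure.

1

Scan the SMILES for N atoms (remember two-letter symbols like Cl and Br are single atoms).
Nitrogen count: 1.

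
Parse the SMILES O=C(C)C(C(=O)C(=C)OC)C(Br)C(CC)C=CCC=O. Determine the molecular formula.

Walk through each heavy atom and fill implicit hydrogens from standard valence (C 4, N 3, O 2, S 2, halogen 1):
  atom 1: O, bond orders sum to 2 (valence 2) → 0 H
  atom 2: C, bond orders sum to 4 (valence 4) → 0 H
  atom 3: C, bond orders sum to 1 (valence 4) → 3 H
  atom 4: C, bond orders sum to 3 (valence 4) → 1 H
  atom 5: C, bond orders sum to 4 (valence 4) → 0 H
  atom 6: O, bond orders sum to 2 (valence 2) → 0 H
  atom 7: C, bond orders sum to 4 (valence 4) → 0 H
  atom 8: C, bond orders sum to 2 (valence 4) → 2 H
  atom 9: O, bond orders sum to 2 (valence 2) → 0 H
  atom 10: C, bond orders sum to 1 (valence 4) → 3 H
  atom 11: C, bond orders sum to 3 (valence 4) → 1 H
  atom 12: Br (halogen, monovalent) → 0 H
  atom 13: C, bond orders sum to 3 (valence 4) → 1 H
  atom 14: C, bond orders sum to 2 (valence 4) → 2 H
  atom 15: C, bond orders sum to 1 (valence 4) → 3 H
  atom 16: C, bond orders sum to 3 (valence 4) → 1 H
  atom 17: C, bond orders sum to 3 (valence 4) → 1 H
  atom 18: C, bond orders sum to 2 (valence 4) → 2 H
  atom 19: C, bond orders sum to 3 (valence 4) → 1 H
  atom 20: O, bond orders sum to 2 (valence 2) → 0 H
Totals → C:15, H:21, Br:1, O:4.

C15H21BrO4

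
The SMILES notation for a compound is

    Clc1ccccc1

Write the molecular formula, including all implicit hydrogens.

Walk through each heavy atom and fill implicit hydrogens from standard valence (C 4, N 3, O 2, S 2, halogen 1); for lowercase aromatic atoms, an aromatic c carries 1 H when it has two neighbours and 0 H with three, and aromatic n carries 0 H:
  atom 1: Cl (halogen, monovalent) → 0 H
  atom 2: aromatic c, 3 neighbours → 0 H
  atom 3: aromatic c, 2 neighbours → 1 H
  atom 4: aromatic c, 2 neighbours → 1 H
  atom 5: aromatic c, 2 neighbours → 1 H
  atom 6: aromatic c, 2 neighbours → 1 H
  atom 7: aromatic c, 2 neighbours → 1 H
Totals → C:6, H:5, Cl:1.

C6H5Cl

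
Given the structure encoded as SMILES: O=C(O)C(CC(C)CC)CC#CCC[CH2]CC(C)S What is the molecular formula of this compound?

C16H28O2S

Walk through each heavy atom and fill implicit hydrogens from standard valence (C 4, N 3, O 2, S 2, halogen 1):
  atom 1: O, bond orders sum to 2 (valence 2) → 0 H
  atom 2: C, bond orders sum to 4 (valence 4) → 0 H
  atom 3: O, bond orders sum to 1 (valence 2) → 1 H
  atom 4: C, bond orders sum to 3 (valence 4) → 1 H
  atom 5: C, bond orders sum to 2 (valence 4) → 2 H
  atom 6: C, bond orders sum to 3 (valence 4) → 1 H
  atom 7: C, bond orders sum to 1 (valence 4) → 3 H
  atom 8: C, bond orders sum to 2 (valence 4) → 2 H
  atom 9: C, bond orders sum to 1 (valence 4) → 3 H
  atom 10: C, bond orders sum to 2 (valence 4) → 2 H
  atom 11: C, bond orders sum to 4 (valence 4) → 0 H
  atom 12: C, bond orders sum to 4 (valence 4) → 0 H
  atom 13: C, bond orders sum to 2 (valence 4) → 2 H
  atom 14: C, bond orders sum to 2 (valence 4) → 2 H
  atom 15: C with explicit H count 2
  atom 16: C, bond orders sum to 2 (valence 4) → 2 H
  atom 17: C, bond orders sum to 3 (valence 4) → 1 H
  atom 18: C, bond orders sum to 1 (valence 4) → 3 H
  atom 19: S, bond orders sum to 1 (valence 2) → 1 H
Totals → C:16, H:28, O:2, S:1.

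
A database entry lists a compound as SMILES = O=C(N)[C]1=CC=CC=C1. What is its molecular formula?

Walk through each heavy atom and fill implicit hydrogens from standard valence (C 4, N 3, O 2, S 2, halogen 1):
  atom 1: O, bond orders sum to 2 (valence 2) → 0 H
  atom 2: C, bond orders sum to 4 (valence 4) → 0 H
  atom 3: N, bond orders sum to 1 (valence 3) → 2 H
  atom 4: C with explicit H count 0
  atom 5: C, bond orders sum to 3 (valence 4) → 1 H
  atom 6: C, bond orders sum to 3 (valence 4) → 1 H
  atom 7: C, bond orders sum to 3 (valence 4) → 1 H
  atom 8: C, bond orders sum to 3 (valence 4) → 1 H
  atom 9: C, bond orders sum to 3 (valence 4) → 1 H
Totals → C:7, H:7, N:1, O:1.
In Hill order: C7H7NO.

C7H7NO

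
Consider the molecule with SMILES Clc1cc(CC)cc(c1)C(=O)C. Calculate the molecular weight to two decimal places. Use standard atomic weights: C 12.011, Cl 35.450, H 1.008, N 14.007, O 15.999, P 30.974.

182.65 g/mol

First, the molecular formula is C10H11ClO (counting implicit H from valence).
  C: 10 × 12.011 = 120.110
  Cl: 1 × 35.450 = 35.450
  H: 11 × 1.008 = 11.088
  O: 1 × 15.999 = 15.999
Sum: 10×12.011 + 1×35.450 + 11×1.008 + 1×15.999 = 182.647 → 182.65 g/mol.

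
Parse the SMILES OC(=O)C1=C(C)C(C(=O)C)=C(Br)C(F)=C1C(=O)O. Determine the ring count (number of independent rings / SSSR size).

1

In SMILES, each pair of matching ring-closure digits denotes one ring-closing bond; the number of such bonds equals the number of independent rings.
Ring-closure bonds here: 1.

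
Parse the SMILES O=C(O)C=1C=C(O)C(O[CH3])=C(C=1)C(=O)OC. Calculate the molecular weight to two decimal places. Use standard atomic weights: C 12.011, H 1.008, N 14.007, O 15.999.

First, the molecular formula is C10H10O6 (counting implicit H from valence).
  C: 10 × 12.011 = 120.110
  H: 10 × 1.008 = 10.080
  O: 6 × 15.999 = 95.994
Sum: 10×12.011 + 10×1.008 + 6×15.999 = 226.184 → 226.18 g/mol.

226.18 g/mol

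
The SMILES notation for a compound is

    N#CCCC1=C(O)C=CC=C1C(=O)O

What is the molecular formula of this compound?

C10H9NO3

Walk through each heavy atom and fill implicit hydrogens from standard valence (C 4, N 3, O 2, S 2, halogen 1):
  atom 1: N, bond orders sum to 3 (valence 3) → 0 H
  atom 2: C, bond orders sum to 4 (valence 4) → 0 H
  atom 3: C, bond orders sum to 2 (valence 4) → 2 H
  atom 4: C, bond orders sum to 2 (valence 4) → 2 H
  atom 5: C, bond orders sum to 4 (valence 4) → 0 H
  atom 6: C, bond orders sum to 4 (valence 4) → 0 H
  atom 7: O, bond orders sum to 1 (valence 2) → 1 H
  atom 8: C, bond orders sum to 3 (valence 4) → 1 H
  atom 9: C, bond orders sum to 3 (valence 4) → 1 H
  atom 10: C, bond orders sum to 3 (valence 4) → 1 H
  atom 11: C, bond orders sum to 4 (valence 4) → 0 H
  atom 12: C, bond orders sum to 4 (valence 4) → 0 H
  atom 13: O, bond orders sum to 2 (valence 2) → 0 H
  atom 14: O, bond orders sum to 1 (valence 2) → 1 H
Totals → C:10, H:9, N:1, O:3.
In Hill order: C10H9NO3.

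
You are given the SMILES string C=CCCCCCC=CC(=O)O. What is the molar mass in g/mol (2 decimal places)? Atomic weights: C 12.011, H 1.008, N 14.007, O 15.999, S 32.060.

First, the molecular formula is C10H16O2 (counting implicit H from valence).
  C: 10 × 12.011 = 120.110
  H: 16 × 1.008 = 16.128
  O: 2 × 15.999 = 31.998
Sum: 10×12.011 + 16×1.008 + 2×15.999 = 168.236 → 168.24 g/mol.

168.24 g/mol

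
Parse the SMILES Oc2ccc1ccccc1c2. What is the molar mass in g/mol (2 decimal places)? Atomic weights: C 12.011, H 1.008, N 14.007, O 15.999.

First, the molecular formula is C10H8O (counting implicit H from valence).
  C: 10 × 12.011 = 120.110
  H: 8 × 1.008 = 8.064
  O: 1 × 15.999 = 15.999
Sum: 10×12.011 + 8×1.008 + 1×15.999 = 144.173 → 144.17 g/mol.

144.17 g/mol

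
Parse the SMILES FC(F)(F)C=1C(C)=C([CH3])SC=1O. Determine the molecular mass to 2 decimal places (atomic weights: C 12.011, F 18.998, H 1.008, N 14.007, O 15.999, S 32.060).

First, the molecular formula is C7H7F3OS (counting implicit H from valence).
  C: 7 × 12.011 = 84.077
  F: 3 × 18.998 = 56.994
  H: 7 × 1.008 = 7.056
  O: 1 × 15.999 = 15.999
  S: 1 × 32.060 = 32.060
Sum: 7×12.011 + 3×18.998 + 7×1.008 + 1×15.999 + 1×32.060 = 196.186 → 196.19 g/mol.

196.19 g/mol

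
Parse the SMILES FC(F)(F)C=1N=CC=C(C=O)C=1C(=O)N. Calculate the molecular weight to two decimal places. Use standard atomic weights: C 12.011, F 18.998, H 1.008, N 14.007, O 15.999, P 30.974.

First, the molecular formula is C8H5F3N2O2 (counting implicit H from valence).
  C: 8 × 12.011 = 96.088
  F: 3 × 18.998 = 56.994
  H: 5 × 1.008 = 5.040
  N: 2 × 14.007 = 28.014
  O: 2 × 15.999 = 31.998
Sum: 8×12.011 + 3×18.998 + 5×1.008 + 2×14.007 + 2×15.999 = 218.134 → 218.13 g/mol.

218.13 g/mol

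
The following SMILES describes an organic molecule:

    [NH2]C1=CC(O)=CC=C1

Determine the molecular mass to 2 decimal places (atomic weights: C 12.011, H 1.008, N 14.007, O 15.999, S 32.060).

109.13 g/mol

First, the molecular formula is C6H7NO (counting implicit H from valence).
  C: 6 × 12.011 = 72.066
  H: 7 × 1.008 = 7.056
  N: 1 × 14.007 = 14.007
  O: 1 × 15.999 = 15.999
Sum: 6×12.011 + 7×1.008 + 1×14.007 + 1×15.999 = 109.128 → 109.13 g/mol.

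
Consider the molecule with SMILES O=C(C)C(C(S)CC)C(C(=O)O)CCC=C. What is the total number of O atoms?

3

Scan the SMILES for O atoms (remember two-letter symbols like Cl and Br are single atoms).
Oxygen count: 3.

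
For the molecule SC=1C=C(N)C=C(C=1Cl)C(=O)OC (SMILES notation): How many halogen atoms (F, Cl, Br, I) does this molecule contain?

1

Halogen atoms appear at heavy-atom position 9 (1×Cl).
Other groups present: 1 ester, 1 primary amine, 1 thiol.
Halogen count: 1.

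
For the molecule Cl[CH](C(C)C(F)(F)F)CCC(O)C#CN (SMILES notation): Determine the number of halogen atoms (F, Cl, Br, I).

Halogen atoms appear at heavy-atom positions 1, 6, 7, 8 (1×Cl, 3×F).
Other groups present: 1 alkyne, 1 hydroxyl, 1 primary amine.
Halogen count: 4.

4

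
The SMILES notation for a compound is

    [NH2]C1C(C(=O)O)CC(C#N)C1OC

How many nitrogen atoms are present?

Scan the SMILES for N atoms (remember two-letter symbols like Cl and Br are single atoms).
Nitrogen count: 2.

2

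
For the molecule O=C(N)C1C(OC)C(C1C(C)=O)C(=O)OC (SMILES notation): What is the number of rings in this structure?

In SMILES, each pair of matching ring-closure digits denotes one ring-closing bond; the number of such bonds equals the number of independent rings.
Ring-closure bonds here: 1.

1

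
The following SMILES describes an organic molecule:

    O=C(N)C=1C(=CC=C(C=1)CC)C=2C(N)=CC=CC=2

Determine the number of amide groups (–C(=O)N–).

The amide motif appears at heavy-atom position 2 in the SMILES.
Other groups present: 1 primary amine.
Amide count: 1.

1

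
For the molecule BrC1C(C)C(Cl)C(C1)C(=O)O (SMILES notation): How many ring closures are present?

In SMILES, each pair of matching ring-closure digits denotes one ring-closing bond; the number of such bonds equals the number of independent rings.
Ring-closure bonds here: 1.

1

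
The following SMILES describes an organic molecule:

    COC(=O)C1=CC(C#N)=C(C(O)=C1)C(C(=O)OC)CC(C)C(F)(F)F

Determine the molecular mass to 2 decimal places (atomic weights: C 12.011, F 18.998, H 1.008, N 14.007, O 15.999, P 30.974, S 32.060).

First, the molecular formula is C16H16F3NO5 (counting implicit H from valence).
  C: 16 × 12.011 = 192.176
  F: 3 × 18.998 = 56.994
  H: 16 × 1.008 = 16.128
  N: 1 × 14.007 = 14.007
  O: 5 × 15.999 = 79.995
Sum: 16×12.011 + 3×18.998 + 16×1.008 + 1×14.007 + 5×15.999 = 359.300 → 359.30 g/mol.

359.30 g/mol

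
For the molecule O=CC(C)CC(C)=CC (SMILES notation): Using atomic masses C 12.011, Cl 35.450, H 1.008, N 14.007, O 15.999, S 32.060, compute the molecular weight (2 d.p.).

First, the molecular formula is C8H14O (counting implicit H from valence).
  C: 8 × 12.011 = 96.088
  H: 14 × 1.008 = 14.112
  O: 1 × 15.999 = 15.999
Sum: 8×12.011 + 14×1.008 + 1×15.999 = 126.199 → 126.20 g/mol.

126.20 g/mol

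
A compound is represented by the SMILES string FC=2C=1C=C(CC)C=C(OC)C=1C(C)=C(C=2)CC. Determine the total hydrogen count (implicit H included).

19

Walk through each heavy atom and fill implicit hydrogens from standard valence (C 4, N 3, O 2, S 2, halogen 1):
  atom 1: F (halogen, monovalent) → 0 H
  atom 2: C, bond orders sum to 4 (valence 4) → 0 H
  atom 3: C, bond orders sum to 4 (valence 4) → 0 H
  atom 4: C, bond orders sum to 3 (valence 4) → 1 H
  atom 5: C, bond orders sum to 4 (valence 4) → 0 H
  atom 6: C, bond orders sum to 2 (valence 4) → 2 H
  atom 7: C, bond orders sum to 1 (valence 4) → 3 H
  atom 8: C, bond orders sum to 3 (valence 4) → 1 H
  atom 9: C, bond orders sum to 4 (valence 4) → 0 H
  atom 10: O, bond orders sum to 2 (valence 2) → 0 H
  atom 11: C, bond orders sum to 1 (valence 4) → 3 H
  atom 12: C, bond orders sum to 4 (valence 4) → 0 H
  atom 13: C, bond orders sum to 4 (valence 4) → 0 H
  atom 14: C, bond orders sum to 1 (valence 4) → 3 H
  atom 15: C, bond orders sum to 4 (valence 4) → 0 H
  atom 16: C, bond orders sum to 3 (valence 4) → 1 H
  atom 17: C, bond orders sum to 2 (valence 4) → 2 H
  atom 18: C, bond orders sum to 1 (valence 4) → 3 H
Total hydrogens: 19.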